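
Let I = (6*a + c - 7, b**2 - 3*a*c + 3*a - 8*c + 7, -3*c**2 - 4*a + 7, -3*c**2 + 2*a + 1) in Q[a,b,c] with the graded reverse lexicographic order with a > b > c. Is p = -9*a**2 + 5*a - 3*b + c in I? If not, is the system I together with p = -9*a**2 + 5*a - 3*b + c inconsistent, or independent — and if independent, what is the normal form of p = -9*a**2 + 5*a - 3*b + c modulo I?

First compute the reduced Gröbner basis of I by Buchberger's algorithm.
f_1 = 6*a + c - 7, LT = a.
f_2 = b**2 - 3*a*c + 3*a - 8*c + 7, LT = b**2.
f_3 = -3*c**2 - 4*a + 7, LT = c**2.
f_4 = -3*c**2 + 2*a + 1, LT = c**2.

S(f_3,f_4): lcm = c**2. S = 2*a - 2.
  reduce S modulo (f_1, f_2, f_3, f_4):
  remainder -1/3*c + 1/3 ≠ 0; add h_5 = -1/3*c + 1/3 to the basis.

The other S-polynomials (S(f_1,f_2), S(f_1,f_3), S(f_1,f_4), S(f_2,f_3), S(f_2,f_4), S(f_1,h_5), S(f_2,h_5), S(f_3,h_5), S(f_4,h_5)) all reduce to 0 modulo the current basis, so we have a Gröbner basis.
Inter-reduce: drop elements whose leading term is divisible by another's, tail-reduce, and make monic.
Reduced Gröbner basis: {b**2 - 1, a - 1, c - 1}.
Label its elements g_1 = b**2 - 1, g_2 = a - 1, g_3 = c - 1.

Reduce p = -9*a**2 + 5*a - 3*b + c modulo G:
  leading term a**2: subtract (-9*a)·g_2 from -9*a**2 + 5*a - 3*b + c → -4*a - 3*b + c
  leading term a: subtract (-4)·g_2 from -4*a - 3*b + c → -3*b + c - 4
  leading term b: no divisor's leading term divides it; move -3*b to the remainder.
  leading term c: subtract (1)·g_3 from c - 4 → -3
  leading term 1: no divisor's leading term divides it; move -3 to the remainder.
  normal form = -3*b - 3.
The normal form is nonzero, so p ∉ I. Since p minus its normal form lies in I, I + (p) = I + (r) where r = -3*b - 3; decide whether this ideal is the whole ring.
Run Buchberger on G together with r (pairs among the g_i already reduce to 0 since G is a Gröbner basis):
g_1 = b**2 - 1, LT = b**2.
g_2 = a - 1, LT = a.
g_3 = c - 1, LT = c.
r = -3*b - 3, LT = b.

The S-polynomials (S(g_1,g_2), S(g_1,g_3), S(g_1,r), S(g_2,g_3), S(g_2,r), S(g_3,r)) all reduce to 0 modulo the current basis, so we have a Gröbner basis.
Inter-reduce: drop elements whose leading term is divisible by another's, tail-reduce, and make monic.
Reduced Gröbner basis: {a - 1, b + 1, c - 1}.
The reduced Gröbner basis of I + (p) is {a - 1, b + 1, c - 1} ≠ {1}, a proper ideal, so the enlarged system stays consistent: p is independent of I, with normal form -3*b - 3.

-9*a**2 + 5*a - 3*b + c is independent of I; its normal form modulo I is -3*b - 3.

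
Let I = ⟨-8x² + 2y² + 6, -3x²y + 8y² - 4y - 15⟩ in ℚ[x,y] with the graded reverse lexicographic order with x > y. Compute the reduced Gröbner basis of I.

G = {y³ - 32/3y² + 25/3y + 20, x² - ¼y² - ¾}

f_1 = -8x² + 2y² + 6, LT = x².
f_2 = -3x²y + 8y² - 4y - 15, LT = x²y.

S(f_1,f_2): lcm = x²y. S = -¼y³ + 8/3y² - 25/12y - 5.
  leading term y³: no divisor's leading term divides it; move -¼y³ to the remainder.
  leading term y²: no divisor's leading term divides it; move 8/3y² to the remainder.
  leading term y: no divisor's leading term divides it; move -25/12y to the remainder.
  leading term 1: no divisor's leading term divides it; move -5 to the remainder.
  remainder -¼y³ + 8/3y² - 25/12y - 5 ≠ 0; add g_3 = -¼y³ + 8/3y² - 25/12y - 5 to the basis.

The other S-polynomials (S(f_1,g_3), S(f_2,g_3)) all reduce to 0 modulo the current basis, so we have a Gröbner basis.
Inter-reduce: drop elements whose leading term is divisible by another's, tail-reduce, and make monic.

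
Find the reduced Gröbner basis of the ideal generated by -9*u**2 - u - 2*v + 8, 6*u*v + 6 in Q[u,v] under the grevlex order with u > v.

f_1 = -9*u**2 - u - 2*v + 8, LT = u**2.
f_2 = 6*u*v + 6, LT = u*v.

S(f_1,f_2): lcm = u**2*v. S = 1/9*u*v + 2/9*v**2 - u - 8/9*v.
  reduce S modulo (f_1, f_2):
  remainder 2/9*v**2 - u - 8/9*v - 1/9 ≠ 0; add g_3 = 2/9*v**2 - u - 8/9*v - 1/9 to the basis.

The other S-polynomials (S(f_1,g_3), S(f_2,g_3)) all reduce to 0 modulo the current basis, so we have a Gröbner basis.

G = {u**2 + 1/9*u + 2/9*v - 8/9, u*v + 1, v**2 - 9/2*u - 4*v - 1/2}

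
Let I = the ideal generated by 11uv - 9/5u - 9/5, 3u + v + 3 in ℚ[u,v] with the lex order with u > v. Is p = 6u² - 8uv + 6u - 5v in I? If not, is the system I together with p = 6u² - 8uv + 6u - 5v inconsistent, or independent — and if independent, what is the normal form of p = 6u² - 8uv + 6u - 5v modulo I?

6u² - 8uv + 6u - 5v is independent of I; its normal form modulo I is -49/11v.

First compute the reduced Gröbner basis of I by Buchberger's algorithm.
f_1 = 11uv - 9/5u - 9/5, LT = uv.
f_2 = 3u + v + 3, LT = u.

S(f_1,f_2): lcm = uv. S = -9/55u - ⅓v² - v - 9/55.
  leading term u: subtract (-3/55)·f_2 from -9/55u - ⅓v² - v - 9/55 → -⅓v² - 52/55v
  leading term v²: no divisor's leading term divides it; move -⅓v² to the remainder.
  leading term v: no divisor's leading term divides it; move -52/55v to the remainder.
  remainder -⅓v² - 52/55v ≠ 0; add h_3 = -⅓v² - 52/55v to the basis.

The other S-polynomials (S(f_1,h_3), S(f_2,h_3)) all reduce to 0 modulo the current basis, so we have a Gröbner basis.
Inter-reduce: drop elements whose leading term is divisible by another's, tail-reduce, and make monic.
Reduced Gröbner basis: {u + ⅓v + 1, v² + 156/55v}.
Label its elements g_1 = u + ⅓v + 1, g_2 = v² + 156/55v.

Reduce p = 6u² - 8uv + 6u - 5v modulo G:
  leading term u²: subtract (6u)·g_1 from 6u² - 8uv + 6u - 5v → -10uv - 5v
  leading term uv: subtract (-10v)·g_1 from -10uv - 5v → 10/3v² + 5v
  leading term v²: subtract (10/3)·g_2 from 10/3v² + 5v → -49/11v
  leading term v: no divisor's leading term divides it; move -49/11v to the remainder.
  normal form = -49/11v.
The normal form is nonzero, so p ∉ I. Since p minus its normal form lies in I, I + (p) = I + (r) where r = -49/11v; decide whether this ideal is the whole ring.
Run Buchberger on G together with r (pairs among the g_i already reduce to 0 since G is a Gröbner basis):
g_1 = u + ⅓v + 1, LT = u.
g_2 = v² + 156/55v, LT = v².
r = -49/11v, LT = v.

The S-polynomials (S(g_1,g_2), S(g_1,r), S(g_2,r)) all reduce to 0 modulo the current basis, so we have a Gröbner basis.
Inter-reduce: drop elements whose leading term is divisible by another's, tail-reduce, and make monic.
Reduced Gröbner basis: {u + 1, v}.
The reduced Gröbner basis of I + (p) is {u + 1, v} ≠ {1}, a proper ideal, so the enlarged system stays consistent: p is independent of I, with normal form -49/11v.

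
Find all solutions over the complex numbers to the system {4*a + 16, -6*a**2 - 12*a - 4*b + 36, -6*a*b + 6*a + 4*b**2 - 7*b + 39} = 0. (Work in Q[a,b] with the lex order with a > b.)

{(-4, -3)}

Compute a lex Gröbner basis by Buchberger's algorithm.
f_1 = 4*a + 16, LT = a.
f_2 = -6*a**2 - 12*a - 4*b + 36, LT = a**2.
f_3 = -6*a*b + 6*a + 4*b**2 - 7*b + 39, LT = a*b.

S(f_1,f_2): lcm = a**2. S = 2*a - 2/3*b + 6.
  leading term a: subtract (1/2)·f_1 from 2*a - 2/3*b + 6 → -2/3*b - 2
  leading term b: no divisor's leading term divides it; move -2/3*b to the remainder.
  leading term 1: no divisor's leading term divides it; move -2 to the remainder.
  remainder -2/3*b - 2 ≠ 0; add h_4 = -2/3*b - 2 to the basis.

S(f_1,f_3): lcm = a*b. S = a + 2/3*b**2 + 17/6*b + 13/2.
  leading term a: subtract (1/4)·f_1 from a + 2/3*b**2 + 17/6*b + 13/2 → 2/3*b**2 + 17/6*b + 5/2
  leading term b**2: subtract (-b)·h_4 from 2/3*b**2 + 17/6*b + 5/2 → 5/6*b + 5/2
  leading term b: subtract (-5/4)·h_4 from 5/6*b + 5/2 → 0
  remainder 0.

S(f_2,f_3): lcm = a**2*b. S = a**2 + 2/3*a*b**2 + 5/6*a*b + 13/2*a + 2/3*b**2 - 6*b.
  leading term a**2: subtract (1/4*a)·f_1 from a**2 + 2/3*a*b**2 + 5/6*a*b + 13/2*a + 2/3*b**2 - 6*b → 2/3*a*b**2 + 5/6*a*b + 5/2*a + 2/3*b**2 - 6*b
  leading term a*b**2: subtract (1/6*b**2)·f_1 from 2/3*a*b**2 + 5/6*a*b + 5/2*a + 2/3*b**2 - 6*b → 5/6*a*b + 5/2*a - 2*b**2 - 6*b
  leading term a*b: subtract (5/24*b)·f_1 from 5/6*a*b + 5/2*a - 2*b**2 - 6*b → 5/2*a - 2*b**2 - 28/3*b
  leading term a: subtract (5/8)·f_1 from 5/2*a - 2*b**2 - 28/3*b → -2*b**2 - 28/3*b - 10
  leading term b**2: subtract (3*b)·h_4 from -2*b**2 - 28/3*b - 10 → -10/3*b - 10
  leading term b: subtract (5)·h_4 from -10/3*b - 10 → 0
  remainder 0.

S(f_1,h_4): leading monomials are coprime, so the S-polynomial reduces to 0 (Buchberger's first criterion).
S(f_2,h_4): leading monomials are coprime, so the S-polynomial reduces to 0 (Buchberger's first criterion).
S(f_3,h_4): lcm = a*b. S = -4*a - 2/3*b**2 + 7/6*b - 13/2.
  leading term a: subtract (-1)·f_1 from -4*a - 2/3*b**2 + 7/6*b - 13/2 → -2/3*b**2 + 7/6*b + 19/2
  leading term b**2: subtract (b)·h_4 from -2/3*b**2 + 7/6*b + 19/2 → 19/6*b + 19/2
  leading term b: subtract (-19/4)·h_4 from 19/6*b + 19/2 → 0
  remainder 0.

Every S-polynomial of the final basis reduces to 0, so we have a Gröbner basis.
Inter-reduce: drop elements whose leading term is divisible by another's, tail-reduce, and make monic.
Reduced Gröbner basis: {a + 4, b + 3}.

Elimination: the polynomial b + 3 lies in the elimination ideal for b, so b ∈ {-3}. For each such b, the remaining basis elements (now univariate) give the rest of the solution.
  b = -3: the earlier basis element becomes a + 4 = 0, giving a = -4 — point (-4, -3).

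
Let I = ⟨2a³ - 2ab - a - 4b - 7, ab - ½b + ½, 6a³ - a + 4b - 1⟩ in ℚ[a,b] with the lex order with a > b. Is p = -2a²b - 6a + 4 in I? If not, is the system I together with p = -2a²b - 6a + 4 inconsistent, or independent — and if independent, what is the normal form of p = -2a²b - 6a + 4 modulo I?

First compute the reduced Gröbner basis of I by Buchberger's algorithm.
f_1 = 2a³ - 2ab - a - 4b - 7, LT = a³.
f_2 = ab - ½b + ½, LT = ab.
f_3 = 6a³ - a + 4b - 1, LT = a³.

S(f_1,f_2): lcm = a³b. S = ½a²b - ½a² - ab² - ½ab - 2b² - 7/2b.
  leading term a²b: subtract (½a)·f_2 from ½a²b - ½a² - ab² - ½ab - 2b² - 7/2b → -½a² - ab² - ¼ab - ¼a - 2b² - 7/2b
  leading term a²: no divisor's leading term divides it; move -½a² to the remainder.
  leading term ab²: subtract (-b)·f_2 from -ab² - ¼ab - ¼a - 2b² - 7/2b → -¼ab - ¼a - 5/2b² - 3b
  leading term ab: subtract (-¼)·f_2 from -¼ab - ¼a - 5/2b² - 3b → -¼a - 5/2b² - 25/8b + ⅛
  leading term a: no divisor's leading term divides it; move -¼a to the remainder.
  leading term b²: no divisor's leading term divides it; move -5/2b² to the remainder.
  leading term b: no divisor's leading term divides it; move -25/8b to the remainder.
  leading term 1: no divisor's leading term divides it; move ⅛ to the remainder.
  remainder -½a² - ¼a - 5/2b² - 25/8b + ⅛ ≠ 0; add h_4 = -½a² - ¼a - 5/2b² - 25/8b + ⅛ to the basis.

S(f_1,f_3): lcm = a³. S = -ab - ⅓a - 8/3b - 10/3.
  leading term ab: subtract (-1)·f_2 from -ab - ⅓a - 8/3b - 10/3 → -⅓a - 19/6b - 17/6
  leading term a: no divisor's leading term divides it; move -⅓a to the remainder.
  leading term b: no divisor's leading term divides it; move -19/6b to the remainder.
  leading term 1: no divisor's leading term divides it; move -17/6 to the remainder.
  remainder -⅓a - 19/6b - 17/6 ≠ 0; add h_5 = -⅓a - 19/6b - 17/6 to the basis.

S(f_2,f_3): lcm = a³b. S = -½a²b + ½a² + ⅙ab - ⅔b² + ⅙b.
  leading term a²b: subtract (-½a)·f_2 from -½a²b + ½a² + ⅙ab - ⅔b² + ⅙b → ½a² - 1/12ab + ¼a - ⅔b² + ⅙b
  leading term a²: subtract (-1)·h_4 from ½a² - 1/12ab + ¼a - ⅔b² + ⅙b → -1/12ab - 19/6b² - 71/24b + ⅛
  leading term ab: subtract (-1/12)·f_2 from -1/12ab - 19/6b² - 71/24b + ⅛ → -19/6b² - 3b + ⅙
  leading term b²: no divisor's leading term divides it; move -19/6b² to the remainder.
  leading term b: no divisor's leading term divides it; move -3b to the remainder.
  leading term 1: no divisor's leading term divides it; move ⅙ to the remainder.
  remainder -19/6b² - 3b + ⅙ ≠ 0; add h_6 = -19/6b² - 3b + ⅙ to the basis.

S(f_2,h_4): lcm = a²b. S = -ab + ½a - 5b³ - 25/4b² + ¼b.
  leading term ab: subtract (-1)·f_2 from -ab + ½a - 5b³ - 25/4b² + ¼b → ½a - 5b³ - 25/4b² - ¼b + ½
  leading term a: subtract (-3/2)·h_5 from ½a - 5b³ - 25/4b² - ¼b + ½ → -5b³ - 25/4b² - 5b - 15/4
  leading term b³: subtract (30/19b)·h_6 from -5b³ - 25/4b² - 5b - 15/4 → -115/76b² - 100/19b - 15/4
  leading term b²: subtract (345/722)·h_6 from -115/76b² - 100/19b - 15/4 → -2765/722b - 2765/722
  leading term b: no divisor's leading term divides it; move -2765/722b to the remainder.
  leading term 1: no divisor's leading term divides it; move -2765/722 to the remainder.
  remainder -2765/722b - 2765/722 ≠ 0; add h_7 = -2765/722b - 2765/722 to the basis.

The other S-polynomials (S(f_1,h_4), S(f_3,h_4), S(f_1,h_5), S(f_2,h_5), S(f_3,h_5), S(h_4,h_5), S(f_1,h_6), S(f_2,h_6), S(f_3,h_6), S(h_4,h_6), S(h_5,h_6), S(f_1,h_7), S(f_2,h_7), S(f_3,h_7), S(h_4,h_7), S(h_5,h_7), S(h_6,h_7)) all reduce to 0 modulo the current basis, so we have a Gröbner basis.
Inter-reduce: drop elements whose leading term is divisible by another's, tail-reduce, and make monic.
Reduced Gröbner basis: {a - 1, b + 1}.
Label its elements g_1 = a - 1, g_2 = b + 1.

Reduce p = -2a²b - 6a + 4 modulo G:
  leading term a²b: subtract (-2ab)·g_1 from -2a²b - 6a + 4 → -2ab - 6a + 4
  leading term ab: subtract (-2b)·g_1 from -2ab - 6a + 4 → -6a - 2b + 4
  leading term a: subtract (-6)·g_1 from -6a - 2b + 4 → -2b - 2
  leading term b: subtract (-2)·g_2 from -2b - 2 → 0
  normal form = 0.
Since the normal form is 0, p ∈ I.

Ideal membership is decidable via reduction modulo a Gröbner basis.

-2a²b - 6a + 4 lies in I (it reduces to 0).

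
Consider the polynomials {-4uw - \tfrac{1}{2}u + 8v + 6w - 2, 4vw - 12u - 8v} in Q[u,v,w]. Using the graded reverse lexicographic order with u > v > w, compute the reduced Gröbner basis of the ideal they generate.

f_1 = -4uw - \tfrac{1}{2}u + 8v + 6w - 2, LT = uw.
f_2 = 4vw - 12u - 8v, LT = vw.

S(f_1,f_2): lcm = uvw. S = 3u^{2} + \tfrac{17}{8}uv - 2v^{2} - \tfrac{3}{2}vw + \tfrac{1}{2}v.
  reduce S modulo (f_1, f_2):
  remainder 3u^{2} + \tfrac{17}{8}uv - 2v^{2} - \tfrac{9}{2}u - \tfrac{5}{2}v ≠ 0; add g_3 = 3u^{2} + \tfrac{17}{8}uv - 2v^{2} - \tfrac{9}{2}u - \tfrac{5}{2}v to the basis.

The other S-polynomials (S(f_1,g_3), S(f_2,g_3)) all reduce to 0 modulo the current basis, so we have a Gröbner basis.

G = {u^{2} + \tfrac{17}{24}uv - \tfrac{2}{3}v^{2} - \tfrac{3}{2}u - \tfrac{5}{6}v, uw + \tfrac{1}{8}u - 2v - \tfrac{3}{2}w + \tfrac{1}{2}, vw - 3u - 2v}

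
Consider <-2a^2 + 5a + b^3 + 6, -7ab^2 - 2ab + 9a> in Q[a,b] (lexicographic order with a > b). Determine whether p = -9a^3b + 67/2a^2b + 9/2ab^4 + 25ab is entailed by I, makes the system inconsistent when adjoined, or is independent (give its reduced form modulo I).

-9a^3b + 67/2a^2b + 9/2ab^4 + 25ab is independent of I; its normal form modulo I is 51/2ab + 11/2b^4 + 33b.

First compute the reduced Gröbner basis of I by Buchberger's algorithm.
f_1 = -2a^2 + 5a + b^3 + 6, LT = a^2.
f_2 = -7ab^2 - 2ab + 9a, LT = ab^2.

S(f_1,f_2): lcm = a^2b^2. S = -2/7a^2b + 9/7a^2 - 5/2ab^2 - 1/2b^5 - 3b^2.
  leading term a^2b: subtract (1/7b)·f_1 from -2/7a^2b + 9/7a^2 - 5/2ab^2 - 1/2b^5 - 3b^2 → 9/7a^2 - 5/2ab^2 - 5/7ab - 1/2b^5 - 1/7b^4 - 3b^2 - 6/7b
  leading term a^2: subtract (-9/14)·f_1 from 9/7a^2 - 5/2ab^2 - 5/7ab - 1/2b^5 - 1/7b^4 - 3b^2 - 6/7b → -5/2ab^2 - 5/7ab + 45/14a - 1/2b^5 - 1/7b^4 + 9/14b^3 - 3b^2 - 6/7b + 27/7
  leading term ab^2: subtract (5/14)·f_2 from -5/2ab^2 - 5/7ab + 45/14a - 1/2b^5 - 1/7b^4 + 9/14b^3 - 3b^2 - 6/7b + 27/7 → -1/2b^5 - 1/7b^4 + 9/14b^3 - 3b^2 - 6/7b + 27/7
  leading term b^5: no divisor's leading term divides it; move -1/2b^5 to the remainder.
  leading term b^4: no divisor's leading term divides it; move -1/7b^4 to the remainder.
  leading term b^3: no divisor's leading term divides it; move 9/14b^3 to the remainder.
  leading term b^2: no divisor's leading term divides it; move -3b^2 to the remainder.
  leading term b: no divisor's leading term divides it; move -6/7b to the remainder.
  leading term 1: no divisor's leading term divides it; move 27/7 to the remainder.
  remainder -1/2b^5 - 1/7b^4 + 9/14b^3 - 3b^2 - 6/7b + 27/7 ≠ 0; add h_3 = -1/2b^5 - 1/7b^4 + 9/14b^3 - 3b^2 - 6/7b + 27/7 to the basis.

The other S-polynomials (S(f_1,h_3), S(f_2,h_3)) all reduce to 0 modulo the current basis, so we have a Gröbner basis.
Inter-reduce: drop elements whose leading term is divisible by another's, tail-reduce, and make monic.
Reduced Gröbner basis: {a^2 - 5/2a - 1/2b^3 - 3, ab^2 + 2/7ab - 9/7a, b^5 + 2/7b^4 - 9/7b^3 + 6b^2 + 12/7b - 54/7}.
Label its elements g_1 = a^2 - 5/2a - 1/2b^3 - 3, g_2 = ab^2 + 2/7ab - 9/7a, g_3 = b^5 + 2/7b^4 - 9/7b^3 + 6b^2 + 12/7b - 54/7.

Reduce p = -9a^3b + 67/2a^2b + 9/2ab^4 + 25ab modulo G:
  leading term a^3b: subtract (-9ab)·g_1 from -9a^3b + 67/2a^2b + 9/2ab^4 + 25ab → 11a^2b - 2ab
  leading term a^2b: subtract (11b)·g_1 from 11a^2b - 2ab → 51/2ab + 11/2b^4 + 33b
  leading term ab: no divisor's leading term divides it; move 51/2ab to the remainder.
  leading term b^4: no divisor's leading term divides it; move 11/2b^4 to the remainder.
  leading term b: no divisor's leading term divides it; move 33b to the remainder.
  normal form = 51/2ab + 11/2b^4 + 33b.
The normal form is nonzero, so p ∉ I. Since p minus its normal form lies in I, I + (p) = I + (r) where r = 51/2ab + 11/2b^4 + 33b; decide whether this ideal is the whole ring.
Run Buchberger on G together with r (pairs among the g_i already reduce to 0 since G is a Gröbner basis):
g_1 = a^2 - 5/2a - 1/2b^3 - 3, LT = a^2.
g_2 = ab^2 + 2/7ab - 9/7a, LT = ab^2.
g_3 = b^5 + 2/7b^4 - 9/7b^3 + 6b^2 + 12/7b - 54/7, LT = b^5.
r = 51/2ab + 11/2b^4 + 33b, LT = ab.

S(g_1,r): lcm = a^2b. S = -11/51ab^4 - 129/34ab - 1/2b^4 - 3b.
  leading term ab^4: subtract (-11/51b^2)·g_2 from -11/51ab^4 - 129/34ab - 1/2b^4 - 3b → 22/357ab^3 - 33/119ab^2 - 129/34ab - 1/2b^4 - 3b
  leading term ab^3: subtract (22/357b)·g_2 from 22/357ab^3 - 33/119ab^2 - 129/34ab - 1/2b^4 - 3b → -737/2499ab^2 - 6189/1666ab - 1/2b^4 - 3b
  leading term ab^2: subtract (-737/2499)·g_2 from -737/2499ab^2 - 6189/1666ab - 1/2b^4 - 3b → -127021/34986ab - 2211/5831a - 1/2b^4 - 3b
  leading term ab: subtract (-127021/892143)·r from -127021/34986ab - 2211/5831a - 1/2b^4 - 3b → -2211/5831a + 252544/892143b^4 + 505088/297381b
  leading term a: no divisor's leading term divides it; move -2211/5831a to the remainder.
  leading term b^4: no divisor's leading term divides it; move 252544/892143b^4 to the remainder.
  leading term b: no divisor's leading term divides it; move 505088/297381b to the remainder.
  remainder -2211/5831a + 252544/892143b^4 + 505088/297381b ≠ 0; add m_5 = -2211/5831a + 252544/892143b^4 + 505088/297381b to the basis.

S(g_2,r): lcm = ab^2. S = 2/7ab - 9/7a - 11/51b^5 - 22/17b^2.
  leading term ab: subtract (4/357)·r from 2/7ab - 9/7a - 11/51b^5 - 22/17b^2 → -9/7a - 11/51b^5 - 22/357b^4 - 22/17b^2 - 44/119b
  leading term a: subtract (2499/737)·m_5 from -9/7a - 11/51b^5 - 22/357b^4 - 22/17b^2 - 44/119b → -11/51b^5 - 12798/12529b^4 - 22/17b^2 - 76788/12529b
  leading term b^5: subtract (-11/51)·g_3 from -11/51b^5 - 12798/12529b^4 - 22/17b^2 - 76788/12529b → -252544/263109b^4 - 33/119b^3 - 505088/87703b - 198/119
  leading term b^4: no divisor's leading term divides it; move -252544/263109b^4 to the remainder.
  leading term b^3: no divisor's leading term divides it; move -33/119b^3 to the remainder.
  leading term b: no divisor's leading term divides it; move -505088/87703b to the remainder.
  leading term 1: no divisor's leading term divides it; move -198/119 to the remainder.
  remainder -252544/263109b^4 - 33/119b^3 - 505088/87703b - 198/119 ≠ 0; add m_6 = -252544/263109b^4 - 33/119b^3 - 505088/87703b - 198/119 to the basis.

S(g_2,m_5): lcm = ab^2. S = 2/7ab - 9/7a + 252544/338283b^6 + 505088/112761b^3.
  leading term ab: subtract (4/357)·r from 2/7ab - 9/7a + 252544/338283b^6 + 505088/112761b^3 → -9/7a + 252544/338283b^6 - 22/357b^4 + 505088/112761b^3 - 44/119b
  leading term a: subtract (2499/737)·m_5 from -9/7a + 252544/338283b^6 - 22/357b^4 + 505088/112761b^3 - 44/119b → 252544/338283b^6 - 12798/12529b^4 + 505088/112761b^3 - 76788/12529b
  leading term b^6: subtract (252544/338283b)·g_3 from 252544/338283b^6 - 12798/12529b^4 + 505088/112761b^3 - 76788/12529b → -505088/2367981b^5 - 22/357b^4 - 1010176/789327b^2 - 44/119b
  leading term b^5: subtract (-505088/2367981)·g_3 from -505088/2367981b^5 - 22/357b^4 - 1010176/789327b^2 - 44/119b → -11306/16575867b^4 - 505088/1841763b^3 - 22612/5525289b - 1010176/613921
  leading term b^4: subtract (5653/7955136)·m_6 from -11306/16575867b^4 - 505088/1841763b^3 - 22612/5525289b - 1010176/613921 → -433555395/1582061888b^3 - 1300666185/791030944
  leading term b^3: no divisor's leading term divides it; move -433555395/1582061888b^3 to the remainder.
  leading term 1: no divisor's leading term divides it; move -1300666185/791030944 to the remainder.
  remainder -433555395/1582061888b^3 - 1300666185/791030944 ≠ 0; add m_7 = -433555395/1582061888b^3 - 1300666185/791030944 to the basis.

The other S-polynomials (S(g_1,g_2), S(g_1,g_3), S(g_2,g_3), S(g_3,r), S(g_1,m_5), S(g_3,m_5), S(r,m_5), S(g_1,m_6), S(g_2,m_6), S(g_3,m_6), S(r,m_6), S(m_5,m_6), S(g_1,m_7), S(g_2,m_7), S(g_3,m_7), S(r,m_7), S(m_5,m_7), S(m_6,m_7)) all reduce to 0 modulo the current basis, so we have a Gröbner basis.
Inter-reduce: drop elements whose leading term is divisible by another's, tail-reduce, and make monic.
Reduced Gröbner basis: {a, b^3 + 6}.
The reduced Gröbner basis of I + (p) is {a, b^3 + 6} ≠ {1}, a proper ideal, so the enlarged system stays consistent: p is independent of I, with normal form 51/2ab + 11/2b^4 + 33b.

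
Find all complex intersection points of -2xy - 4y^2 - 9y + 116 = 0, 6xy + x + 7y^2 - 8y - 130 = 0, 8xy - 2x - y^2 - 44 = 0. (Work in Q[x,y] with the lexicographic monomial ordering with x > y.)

Compute a lex Gröbner basis by Buchberger's algorithm.
f_1 = -2xy - 4y^2 - 9y + 116, LT = xy.
f_2 = 6xy + x + 7y^2 - 8y - 130, LT = xy.
f_3 = 8xy - 2x - y^2 - 44, LT = xy.

S(f_1,f_2): lcm = xy. S = -1/6x + 5/6y^2 + 35/6y - 109/3.
  leading term x: no divisor's leading term divides it; move -1/6x to the remainder.
  leading term y^2: no divisor's leading term divides it; move 5/6y^2 to the remainder.
  leading term y: no divisor's leading term divides it; move 35/6y to the remainder.
  leading term 1: no divisor's leading term divides it; move -109/3 to the remainder.
  remainder -1/6x + 5/6y^2 + 35/6y - 109/3 ≠ 0; add h_4 = -1/6x + 5/6y^2 + 35/6y - 109/3 to the basis.

S(f_1,f_3): lcm = xy. S = 1/4x + 17/8y^2 + 9/2y - 105/2.
  leading term x: subtract (-3/2)·h_4 from 1/4x + 17/8y^2 + 9/2y - 105/2 → 27/8y^2 + 53/4y - 107
  leading term y^2: no divisor's leading term divides it; move 27/8y^2 to the remainder.
  leading term y: no divisor's leading term divides it; move 53/4y to the remainder.
  leading term 1: no divisor's leading term divides it; move -107 to the remainder.
  remainder 27/8y^2 + 53/4y - 107 ≠ 0; add h_5 = 27/8y^2 + 53/4y - 107 to the basis.

S(f_2,f_3): lcm = xy. S = 5/12x + 31/24y^2 - 4/3y - 97/6.
  leading term x: subtract (-5/2)·h_4 from 5/12x + 31/24y^2 - 4/3y - 97/6 → 27/8y^2 + 53/4y - 107
  leading term y^2: subtract (1)·h_5 from 27/8y^2 + 53/4y - 107 → 0
  remainder 0.

S(f_1,h_4): lcm = xy. S = 5y^3 + 37y^2 - 427/2y - 58.
  leading term y^3: subtract (40/27y)·h_5 from 5y^3 + 37y^2 - 427/2y - 58 → 469/27y^2 - 2969/54y - 58
  leading term y^2: subtract (3752/729)·h_5 from 469/27y^2 - 2969/54y - 58 → -179591/1458y + 359182/729
  leading term y: no divisor's leading term divides it; move -179591/1458y to the remainder.
  leading term 1: no divisor's leading term divides it; move 359182/729 to the remainder.
  remainder -179591/1458y + 359182/729 ≠ 0; add h_6 = -179591/1458y + 359182/729 to the basis.

S(f_2,h_4): lcm = xy. S = 1/6x + 5y^3 + 217/6y^2 - 658/3y - 65/3.
  leading term x: subtract (-1)·h_4 from 1/6x + 5y^3 + 217/6y^2 - 658/3y - 65/3 → 5y^3 + 37y^2 - 427/2y - 58
  leading term y^3: subtract (40/27y)·h_5 from 5y^3 + 37y^2 - 427/2y - 58 → 469/27y^2 - 2969/54y - 58
  leading term y^2: subtract (3752/729)·h_5 from 469/27y^2 - 2969/54y - 58 → -179591/1458y + 359182/729
  leading term y: subtract (1)·h_6 from -179591/1458y + 359182/729 → 0
  remainder 0.

S(f_3,h_4): lcm = xy. S = -1/4x + 5y^3 + 279/8y^2 - 218y - 11/2.
  leading term x: subtract (3/2)·h_4 from -1/4x + 5y^3 + 279/8y^2 - 218y - 11/2 → 5y^3 + 269/8y^2 - 907/4y + 49
  leading term y^3: subtract (40/27y)·h_5 from 5y^3 + 269/8y^2 - 907/4y + 49 → 3023/216y^2 - 7369/108y + 49
  leading term y^2: subtract (3023/729)·h_5 from 3023/216y^2 - 7369/108y + 49 → -179591/1458y + 359182/729
  leading term y: subtract (1)·h_6 from -179591/1458y + 359182/729 → 0
  remainder 0.

S(f_1,h_5): lcm = xy^2. S = -106/27xy + 856/27x + 2y^3 + 9/2y^2 - 58y.
  leading term xy: subtract (53/27)·f_1 from -106/27xy + 856/27x + 2y^3 + 9/2y^2 - 58y → 856/27x + 2y^3 + 667/54y^2 - 121/3y - 6148/27
  leading term x: subtract (-1712/9)·h_4 from 856/27x + 2y^3 + 667/54y^2 - 121/3y - 6148/27 → 2y^3 + 9227/54y^2 + 28871/27y - 64252/9
  leading term y^3: subtract (16/27y)·h_5 from 2y^3 + 9227/54y^2 + 28871/27y - 64252/9 → 8803/54y^2 + 30583/27y - 64252/9
  leading term y^2: subtract (35212/729)·h_5 from 8803/54y^2 + 30583/27y - 64252/9 → 359182/729y - 1436728/729
  leading term y: subtract (-4)·h_6 from 359182/729y - 1436728/729 → 0
  remainder 0.

S(f_2,h_5): lcm = xy^2. S = -203/54xy + 856/27x + 7/6y^3 - 4/3y^2 - 65/3y.
  leading term xy: subtract (203/108)·f_1 from -203/54xy + 856/27x + 7/6y^3 - 4/3y^2 - 65/3y → 856/27x + 7/6y^3 + 167/27y^2 - 19/4y - 5887/27
  leading term x: subtract (-1712/9)·h_4 from 856/27x + 7/6y^3 + 167/27y^2 - 19/4y - 5887/27 → 7/6y^3 + 4447/27y^2 + 119327/108y - 64165/9
  leading term y^3: subtract (28/81y)·h_5 from 7/6y^3 + 4447/27y^2 + 119327/108y - 64165/9 → 12970/81y^2 + 369965/324y - 64165/9
  leading term y^2: subtract (103760/2187)·h_5 from 12970/81y^2 + 369965/324y - 64165/9 → 4489775/8748y - 4489775/2187
  leading term y: subtract (-25/6)·h_6 from 4489775/8748y - 4489775/2187 → 0
  remainder 0.

S(f_3,h_5): lcm = xy^2. S = -451/108xy + 856/27x - 1/8y^3 - 11/2y.
  leading term xy: subtract (451/216)·f_1 from -451/108xy + 856/27x - 1/8y^3 - 11/2y → 856/27x - 1/8y^3 + 451/54y^2 + 319/24y - 13079/54
  leading term x: subtract (-1712/9)·h_4 from 856/27x - 1/8y^3 + 451/54y^2 + 319/24y - 13079/54 → -1/8y^3 + 9011/54y^2 + 242551/216y - 128765/18
  leading term y^3: subtract (-1/27y)·h_5 from -1/8y^3 + 9011/54y^2 + 242551/216y - 128765/18 → 6025/36y^2 + 26855/24y - 128765/18
  leading term y^2: subtract (12050/243)·h_5 from 6025/36y^2 + 26855/24y - 128765/18 → 897955/1944y - 897955/486
  leading term y: subtract (-15/4)·h_6 from 897955/1944y - 897955/486 → 0
  remainder 0.

S(h_4,h_5): leading monomials are coprime, so the S-polynomial reduces to 0 (Buchberger's first criterion).
S(f_1,h_6): lcm = xy. S = 4x + 2y^2 + 9/2y - 58.
  leading term x: subtract (-24)·h_4 from 4x + 2y^2 + 9/2y - 58 → 22y^2 + 289/2y - 930
  leading term y^2: subtract (176/27)·h_5 from 22y^2 + 289/2y - 930 → 3139/54y - 6278/27
  leading term y: subtract (-84753/179591)·h_6 from 3139/54y - 6278/27 → 0
  remainder 0.

S(f_2,h_6): lcm = xy. S = 25/6x + 7/6y^2 - 4/3y - 65/3.
  leading term x: subtract (-25)·h_4 from 25/6x + 7/6y^2 - 4/3y - 65/3 → 22y^2 + 289/2y - 930
  leading term y^2: subtract (176/27)·h_5 from 22y^2 + 289/2y - 930 → 3139/54y - 6278/27
  leading term y: subtract (-84753/179591)·h_6 from 3139/54y - 6278/27 → 0
  remainder 0.

S(f_3,h_6): lcm = xy. S = 15/4x - 1/8y^2 - 11/2.
  leading term x: subtract (-45/2)·h_4 from 15/4x - 1/8y^2 - 11/2 → 149/8y^2 + 525/4y - 823
  leading term y^2: subtract (149/27)·h_5 from 149/8y^2 + 525/4y - 823 → 3139/54y - 6278/27
  leading term y: subtract (-84753/179591)·h_6 from 3139/54y - 6278/27 → 0
  remainder 0.

S(h_4,h_6): leading monomials are coprime, so the S-polynomial reduces to 0 (Buchberger's first criterion).
S(h_5,h_6): lcm = y^2. S = 214/27y - 856/27.
  leading term y: subtract (-11556/179591)·h_6 from 214/27y - 856/27 → 0
  remainder 0.

Every S-polynomial of the final basis reduces to 0, so we have a Gröbner basis.
Inter-reduce: drop elements whose leading term is divisible by another's, tail-reduce, and make monic.
Reduced Gröbner basis: {x - 2, y - 4}.

Elimination: the polynomial y - 4 lies in the elimination ideal for y, so y ∈ {4}. For each such y, the remaining basis elements (now univariate) give the rest of the solution.
  y = 4: the earlier basis element becomes x - 2 = 0, giving x = 2 — point (2, 4).
Check: every point annihilates each of the original generators.

{(2, 4)}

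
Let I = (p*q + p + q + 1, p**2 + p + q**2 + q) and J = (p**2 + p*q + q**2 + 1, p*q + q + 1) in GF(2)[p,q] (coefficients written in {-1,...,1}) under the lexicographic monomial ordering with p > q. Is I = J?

No, the ideals differ.

Equality of ideals is decidable: compute both reduced Gröbner bases (unique for the ordering) and check whether they agree.
Buchberger on the first generating set:
f_1 = p*q + p + q + 1, LT = p*q.
f_2 = p**2 + p + q**2 + q, LT = p**2.

S(f_1,f_2): lcm = p**2*q. S = p**2 + p + q**3 + q**2.
  leading term p**2: subtract (1)·f_2 from p**2 + p + q**3 + q**2 → q**3 + q
  leading term q**3: no divisor's leading term divides it; move q**3 to the remainder.
  leading term q: no divisor's leading term divides it; move q to the remainder.
  remainder q**3 + q ≠ 0; add g_3 = q**3 + q to the basis.

The other S-polynomials (S(f_1,g_3), S(f_2,g_3)) all reduce to 0 modulo the current basis, so we have a Gröbner basis.
Inter-reduce: drop elements whose leading term is divisible by another's, tail-reduce, and make monic.
Reduced Gröbner basis: {p**2 + p + q**2 + q, p*q + p + q + 1, q**3 + q}.

Buchberger on the second generating set:
h_1 = p**2 + p*q + q**2 + 1, LT = p**2.
h_2 = p*q + q + 1, LT = p*q.

S(h_1,h_2): lcm = p**2*q. S = p*q**2 + p*q + p + q**3 + q.
  leading term p*q**2: subtract (q)·h_2 from p*q**2 + p*q + p + q**3 + q → p*q + p + q**3 + q**2
  leading term p*q: subtract (1)·h_2 from p*q + p + q**3 + q**2 → p + q**3 + q**2 + q + 1
  leading term p: no divisor's leading term divides it; move p to the remainder.
  leading term q**3: no divisor's leading term divides it; move q**3 to the remainder.
  leading term q**2: no divisor's leading term divides it; move q**2 to the remainder.
  leading term q: no divisor's leading term divides it; move q to the remainder.
  leading term 1: no divisor's leading term divides it; move 1 to the remainder.
  remainder p + q**3 + q**2 + q + 1 ≠ 0; add k_3 = p + q**3 + q**2 + q + 1 to the basis.

S(h_2,k_3): lcm = p*q. S = q**4 + q**3 + q**2 + 1.
  leading term q**4: no divisor's leading term divides it; move q**4 to the remainder.
  leading term q**3: no divisor's leading term divides it; move q**3 to the remainder.
  leading term q**2: no divisor's leading term divides it; move q**2 to the remainder.
  leading term 1: no divisor's leading term divides it; move 1 to the remainder.
  remainder q**4 + q**3 + q**2 + 1 ≠ 0; add k_4 = q**4 + q**3 + q**2 + 1 to the basis.

The other S-polynomials (S(h_1,k_3), S(h_1,k_4), S(h_2,k_4), S(k_3,k_4)) all reduce to 0 modulo the current basis, so we have a Gröbner basis.
Inter-reduce: drop elements whose leading term is divisible by another's, tail-reduce, and make monic.
Reduced Gröbner basis: {p + q**3 + q**2 + q + 1, q**4 + q**3 + q**2 + 1}.

The bases are distinct; the ideals are different.
The same test decides containment: I ⊆ J iff every generator of I reduces to 0 modulo a Gröbner basis of J.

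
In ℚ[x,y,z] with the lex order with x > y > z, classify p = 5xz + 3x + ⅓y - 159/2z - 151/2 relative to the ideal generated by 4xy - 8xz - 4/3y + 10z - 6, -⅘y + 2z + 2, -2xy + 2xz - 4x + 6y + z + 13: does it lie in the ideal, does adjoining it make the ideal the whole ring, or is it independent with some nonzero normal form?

5xz + 3x + ⅓y - 159/2z - 151/2 lies in I (it reduces to 0).

First compute the reduced Gröbner basis of I by Buchberger's algorithm.
f_1 = 4xy - 8xz - 4/3y + 10z - 6, LT = xy.
f_2 = -⅘y + 2z + 2, LT = y.
f_3 = -2xy + 2xz - 4x + 6y + z + 13, LT = xy.

S(f_1,f_2): lcm = xy. S = ½xz + 5/2x - ⅓y + 5/2z - 3/2.
  reduce S modulo (f_1, f_2, f_3):
  remainder ½xz + 5/2x + 5/3z - 7/3 ≠ 0; add h_4 = ½xz + 5/2x + 5/3z - 7/3 to the basis.

S(f_1,f_3): lcm = xy. S = -xz - 2x + 8/3y + 3z + 5.
  reduce S modulo (f_1, f_2, f_3, h_4):
  remainder 3x + 13z + 7 ≠ 0; add h_5 = 3x + 13z + 7 to the basis.

S(f_3,h_4): lcm = xyz. S = -5xy - xz² + 2xz - 19/3yz + 14/3y - ½z² - 13/2z.
  reduce S modulo (f_1, f_2, f_3, h_4, h_5):
  remainder -13z² - 62z - 49 ≠ 0; add h_6 = -13z² - 62z - 49 to the basis.

The other S-polynomials (S(f_2,f_3), S(f_1,h_4), S(f_2,h_4), S(f_1,h_5), S(f_2,h_5), S(f_3,h_5), S(h_4,h_5), S(f_1,h_6), S(f_2,h_6), S(f_3,h_6), S(h_4,h_6), S(h_5,h_6)) all reduce to 0 modulo the current basis, so we have a Gröbner basis.
Inter-reduce: drop elements whose leading term is divisible by another's, tail-reduce, and make monic.
Reduced Gröbner basis: {x + 13/3z + 7/3, y - 5/2z - 5/2, z² + 62/13z + 49/13}.
Label its elements g_1 = x + 13/3z + 7/3, g_2 = y - 5/2z - 5/2, g_3 = z² + 62/13z + 49/13.

Reduce p = 5xz + 3x + ⅓y - 159/2z - 151/2 modulo G:
  leading term xz: subtract (5z)·g_1 from 5xz + 3x + ⅓y - 159/2z - 151/2 → 3x + ⅓y - 65/3z² - 547/6z - 151/2
  leading term x: subtract (3)·g_1 from 3x + ⅓y - 65/3z² - 547/6z - 151/2 → ⅓y - 65/3z² - 625/6z - 165/2
  leading term y: subtract (⅓)·g_2 from ⅓y - 65/3z² - 625/6z - 165/2 → -65/3z² - 310/3z - 245/3
  leading term z²: subtract (-65/3)·g_3 from -65/3z² - 310/3z - 245/3 → 0
  normal form = 0.
Since the normal form is 0, p ∈ I.

The remainder on division by a Gröbner basis is unique — it is the normal form.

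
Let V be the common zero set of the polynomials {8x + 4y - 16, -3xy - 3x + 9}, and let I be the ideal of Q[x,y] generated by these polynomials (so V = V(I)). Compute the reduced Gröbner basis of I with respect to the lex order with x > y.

G = {x + 1/2y - 2, y^2 - 3y + 2}

f_1 = 8x + 4y - 16, LT = x.
f_2 = -3xy - 3x + 9, LT = xy.

S(f_1,f_2): lcm = xy. S = -x + 1/2y^2 - 2y + 3.
  leading term x: subtract (-1/8)·f_1 from -x + 1/2y^2 - 2y + 3 → 1/2y^2 - 3/2y + 1
  leading term y^2: no divisor's leading term divides it; move 1/2y^2 to the remainder.
  leading term y: no divisor's leading term divides it; move -3/2y to the remainder.
  leading term 1: no divisor's leading term divides it; move 1 to the remainder.
  remainder 1/2y^2 - 3/2y + 1 ≠ 0; add g_3 = 1/2y^2 - 3/2y + 1 to the basis.

The other S-polynomials (S(f_1,g_3), S(f_2,g_3)) all reduce to 0 modulo the current basis, so we have a Gröbner basis.
Inter-reduce: drop elements whose leading term is divisible by another's, tail-reduce, and make monic.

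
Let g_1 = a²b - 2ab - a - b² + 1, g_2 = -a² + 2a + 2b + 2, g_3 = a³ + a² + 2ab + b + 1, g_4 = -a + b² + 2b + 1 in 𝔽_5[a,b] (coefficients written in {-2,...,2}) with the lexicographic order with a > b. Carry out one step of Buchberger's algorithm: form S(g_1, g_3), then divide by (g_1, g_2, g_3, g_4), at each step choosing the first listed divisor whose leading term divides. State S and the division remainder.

lcm(LM(g_1), LM(g_3)) = a³b.
S = (lcm/LT(g_1))·g_1 − (lcm/LT(g_3))·g_3 = 2a²b - a² + 2ab² + a - b² - b.
Reduce S modulo (g_1, g_2, g_3, g_4) in that order:
  leading term a²b: subtract (2)·g_1 from 2a²b - a² + 2ab² + a - b² - b → -a² + 2ab² - ab - 2a + b² - b - 2
  leading term a²: subtract (1)·g_2 from -a² + 2ab² - ab - 2a + b² - b - 2 → 2ab² - ab + a + b² + 2b + 1
  leading term ab²: subtract (-2b²)·g_4 from 2ab² - ab + a + b² + 2b + 1 → -ab + a + 2b⁴ - b³ - 2b² + 2b + 1
  leading term ab: subtract (b)·g_4 from -ab + a + 2b⁴ - b³ - 2b² + 2b + 1 → a + 2b⁴ - 2b³ + b² + b + 1
  leading term a: subtract (-1)·g_4 from a + 2b⁴ - 2b³ + b² + b + 1 → 2b⁴ - 2b³ + 2b² - 2b + 2
  leading term b⁴: no divisor's leading term divides it; move 2b⁴ to the remainder.
  leading term b³: no divisor's leading term divides it; move -2b³ to the remainder.
  leading term b²: no divisor's leading term divides it; move 2b² to the remainder.
  leading term b: no divisor's leading term divides it; move -2b to the remainder.
  leading term 1: no divisor's leading term divides it; move 2 to the remainder.
The remainder 2b⁴ - 2b³ + 2b² - 2b + 2 is nonzero, so it would be added as the next basis element.

S(g_1, g_3) = 2a²b - a² + 2ab² + a - b² - b; remainder on division = 2b⁴ - 2b³ + 2b² - 2b + 2.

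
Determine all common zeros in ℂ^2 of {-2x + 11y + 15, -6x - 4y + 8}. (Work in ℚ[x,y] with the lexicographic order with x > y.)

{(2, -1)}

Compute a lex Gröbner basis by Buchberger's algorithm.
f_1 = -2x + 11y + 15, LT = x.
f_2 = -6x - 4y + 8, LT = x.

S(f_1,f_2): lcm = x. S = -37/6y - 37/6.
  reduce S modulo (f_1, f_2):
  remainder -37/6y - 37/6 ≠ 0; add h_3 = -37/6y - 37/6 to the basis.

The other S-polynomials (S(f_1,h_3), S(f_2,h_3)) all reduce to 0 modulo the current basis, so we have a Gröbner basis.
Inter-reduce: drop elements whose leading term is divisible by another's, tail-reduce, and make monic.
Reduced Gröbner basis: {x - 2, y + 1}.

Since the basis is lex-ordered, y + 1 is univariate in y. Its roots are {-1}. Back-substituting each root into the other basis elements fixes the other coordinates.
  y = -1: the earlier basis element becomes x - 2 = 0, giving x = 2 — point (2, -1).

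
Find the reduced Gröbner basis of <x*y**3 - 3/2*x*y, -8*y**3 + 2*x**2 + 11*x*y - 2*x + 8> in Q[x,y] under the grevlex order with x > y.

This is the nonlinear analogue of row-reducing a linear system.

f_1 = x*y**3 - 3/2*x*y, LT = x*y**3.
f_2 = -8*y**3 + 2*x**2 + 11*x*y - 2*x + 8, LT = y**3.

S(f_1,f_2): lcm = x*y**3. S = 1/4*x**3 + 11/8*x**2*y - 1/4*x**2 - 3/2*x*y + x.
  leading term x**3: no divisor's leading term divides it; move 1/4*x**3 to the remainder.
  leading term x**2*y: no divisor's leading term divides it; move 11/8*x**2*y to the remainder.
  leading term x**2: no divisor's leading term divides it; move -1/4*x**2 to the remainder.
  leading term x*y: no divisor's leading term divides it; move -3/2*x*y to the remainder.
  leading term x: no divisor's leading term divides it; move x to the remainder.
  remainder 1/4*x**3 + 11/8*x**2*y - 1/4*x**2 - 3/2*x*y + x ≠ 0; add g_3 = 1/4*x**3 + 11/8*x**2*y - 1/4*x**2 - 3/2*x*y + x to the basis.

S(f_1,g_3): lcm = x**3*y**3. S = -11/2*x**2*y**4 + x**2*y**3 + 6*x*y**4 - 3/2*x**3*y - 4*x*y**3.
  leading term x**2*y**4: subtract (-11/2*x*y)·f_1 from -11/2*x**2*y**4 + x**2*y**3 + 6*x*y**4 - 3/2*x**3*y - 4*x*y**3 → x**2*y**3 + 6*x*y**4 - 3/2*x**3*y - 33/4*x**2*y**2 - 4*x*y**3
  leading term x**2*y**3: subtract (x)·f_1 from x**2*y**3 + 6*x*y**4 - 3/2*x**3*y - 33/4*x**2*y**2 - 4*x*y**3 → 6*x*y**4 - 3/2*x**3*y - 33/4*x**2*y**2 - 4*x*y**3 + 3/2*x**2*y
  leading term x*y**4: subtract (6*y)·f_1 from 6*x*y**4 - 3/2*x**3*y - 33/4*x**2*y**2 - 4*x*y**3 + 3/2*x**2*y → -3/2*x**3*y - 33/4*x**2*y**2 - 4*x*y**3 + 3/2*x**2*y + 9*x*y**2
  leading term x**3*y: subtract (-6*y)·g_3 from -3/2*x**3*y - 33/4*x**2*y**2 - 4*x*y**3 + 3/2*x**2*y + 9*x*y**2 → -4*x*y**3 + 6*x*y
  leading term x*y**3: subtract (-4)·f_1 from -4*x*y**3 + 6*x*y → 0
  remainder 0.

S(f_2,g_3): leading monomials are coprime, so the S-polynomial reduces to 0 (Buchberger's first criterion).
Every S-polynomial of the final basis reduces to 0, so we have a Gröbner basis.
Inter-reduce: drop elements whose leading term is divisible by another's, tail-reduce, and make monic.

G = {x**3 + 11/2*x**2*y - x**2 - 6*x*y + 4*x, y**3 - 1/4*x**2 - 11/8*x*y + 1/4*x - 1}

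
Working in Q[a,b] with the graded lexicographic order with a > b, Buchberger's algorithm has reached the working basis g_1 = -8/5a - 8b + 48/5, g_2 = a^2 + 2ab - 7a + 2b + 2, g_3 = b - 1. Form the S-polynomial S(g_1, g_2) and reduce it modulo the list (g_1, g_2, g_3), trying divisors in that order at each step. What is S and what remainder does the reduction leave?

S(g_1, g_2) = 3ab + a - 2b - 2; remainder on division = 0.

lcm(LM(g_1), LM(g_2)) = a^2.
S = (lcm/LT(g_1))·g_1 − (lcm/LT(g_2))·g_2 = 3ab + a - 2b - 2.
Reduce S modulo (g_1, g_2, g_3) in that order:
  leading term ab: subtract (-15/8b)·g_1 from 3ab + a - 2b - 2 → -15b^2 + a + 16b - 2
  leading term b^2: subtract (-15b)·g_3 from -15b^2 + a + 16b - 2 → a + b - 2
  leading term a: subtract (-5/8)·g_1 from a + b - 2 → -4b + 4
  leading term b: subtract (-4)·g_3 from -4b + 4 → 0
The remainder is 0, so this S-polynomial contributes no new basis element.
An S-polynomial is built so that the two leading terms cancel; whether anything survives reduction is exactly the Gröbner-basis criterion.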